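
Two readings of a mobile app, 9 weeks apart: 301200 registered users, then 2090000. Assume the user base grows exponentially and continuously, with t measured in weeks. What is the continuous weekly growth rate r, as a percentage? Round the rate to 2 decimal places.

2090000 = 301200 · e^(r·9)
e^(9r) = 2090000/301200 = 6.93891
r = ln(6.93891) / 9 = 1.93714 / 9

r ≈ 21.52% per week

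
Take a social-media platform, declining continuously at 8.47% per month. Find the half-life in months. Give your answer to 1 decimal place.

half-life ≈ 8.2 months

half-life = ln(2) / |r| = 0.69315 / 0.0847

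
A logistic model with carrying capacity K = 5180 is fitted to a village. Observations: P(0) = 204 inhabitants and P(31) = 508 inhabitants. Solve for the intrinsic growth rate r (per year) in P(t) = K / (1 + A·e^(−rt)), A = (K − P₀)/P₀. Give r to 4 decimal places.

r ≈ 0.0315 per year

A = (5180 − 204)/204 = 24.39216
508 = 5180/(1 + 24.39216·e^(−r·31)) → e^(−31r) = (10.19685 − 1)/24.39216 = 0.377041
r = −ln(0.377041)/31 = 0.9754/31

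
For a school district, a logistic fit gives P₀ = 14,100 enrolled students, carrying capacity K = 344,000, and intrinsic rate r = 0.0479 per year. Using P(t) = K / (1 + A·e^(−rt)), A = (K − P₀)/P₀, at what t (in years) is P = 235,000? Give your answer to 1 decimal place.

t ≈ 81.9 years

A = (344000 − 14100)/14100 = 23.39716
235000 = 344000/(1 + 23.39716·e^(−0.0479t)) → 1 + 23.39716·e^(−0.0479t) = 1.46383
e^(−0.0479t) = 0.019824 → t = ln(50.44343)/0.0479 = 3.92085/0.0479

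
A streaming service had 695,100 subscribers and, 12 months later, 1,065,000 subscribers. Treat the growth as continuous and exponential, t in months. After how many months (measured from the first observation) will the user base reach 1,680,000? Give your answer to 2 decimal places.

r = ln(1065000/695100) / 12 ≈ 0.035556 per month
t = ln(1680000/695100) / r = 0.88249 / 0.035556 ≈ 24.82

t ≈ 24.82 months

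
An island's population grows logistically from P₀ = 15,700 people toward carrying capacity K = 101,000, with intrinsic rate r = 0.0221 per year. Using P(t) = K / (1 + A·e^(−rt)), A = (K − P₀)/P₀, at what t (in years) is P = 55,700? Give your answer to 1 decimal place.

t ≈ 85.9 years

A = (101000 − 15700)/15700 = 5.43312
55700 = 101000/(1 + 5.43312·e^(−0.0221t)) → 1 + 5.43312·e^(−0.0221t) = 1.81329
e^(−0.0221t) = 0.14969 → t = ln(6.68046)/0.0221 = 1.89919/0.0221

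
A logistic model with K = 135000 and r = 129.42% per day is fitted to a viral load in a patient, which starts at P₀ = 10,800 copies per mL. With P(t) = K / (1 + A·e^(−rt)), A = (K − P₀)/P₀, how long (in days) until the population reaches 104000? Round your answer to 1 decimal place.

t ≈ 2.8 days

A = (135000 − 10800)/10800 = 11.5
104000 = 135000/(1 + 11.5·e^(−1.2942t)) → 1 + 11.5·e^(−1.2942t) = 1.29808
e^(−1.2942t) = 0.02592 → t = ln(38.58065)/1.2942 = 3.65275/1.2942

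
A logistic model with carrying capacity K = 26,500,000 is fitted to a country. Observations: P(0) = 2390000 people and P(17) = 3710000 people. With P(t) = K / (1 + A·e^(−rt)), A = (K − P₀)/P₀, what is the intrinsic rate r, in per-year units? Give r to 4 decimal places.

r ≈ 0.0292 per year

A = (26500000 − 2390000)/2390000 = 10.08787
3710000 = 26500000/(1 + 10.08787·e^(−r·17)) → e^(−17r) = (7.14286 − 1)/10.08787 = 0.608935
r = −ln(0.608935)/17 = 0.49604/17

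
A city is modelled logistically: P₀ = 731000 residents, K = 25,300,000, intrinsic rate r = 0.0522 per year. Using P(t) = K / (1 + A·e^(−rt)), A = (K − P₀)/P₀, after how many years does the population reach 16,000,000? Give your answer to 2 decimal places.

t ≈ 77.73 years

A = (25300000 − 731000)/731000 = 33.61012
16000000 = 25300000/(1 + 33.61012·e^(−0.0522t)) → 1 + 33.61012·e^(−0.0522t) = 1.58125
e^(−0.0522t) = 0.017294 → t = ln(57.82387)/0.0522 = 4.0574/0.0522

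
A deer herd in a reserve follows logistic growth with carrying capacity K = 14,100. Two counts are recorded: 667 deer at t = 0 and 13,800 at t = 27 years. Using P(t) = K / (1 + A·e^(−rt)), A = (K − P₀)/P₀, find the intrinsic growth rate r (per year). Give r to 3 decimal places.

r ≈ 0.253 per year

A = (14100 − 667)/667 = 20.13943
13800 = 14100/(1 + 20.13943·e^(−r·27)) → e^(−27r) = (1.02174 − 1)/20.13943 = 0.001079
r = −ln(0.001079)/27 = 6.83132/27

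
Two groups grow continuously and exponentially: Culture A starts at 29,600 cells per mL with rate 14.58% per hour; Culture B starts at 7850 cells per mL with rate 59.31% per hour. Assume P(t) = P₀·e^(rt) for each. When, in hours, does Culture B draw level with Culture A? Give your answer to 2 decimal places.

29600·e^(0.1458t) = 7850·e^(0.5931t)
29600/7850 = e^((0.5931 − 0.1458)t) → ln(3.7707) = 0.4473·t
t = 1.32726 / 0.4473

t ≈ 2.97 hours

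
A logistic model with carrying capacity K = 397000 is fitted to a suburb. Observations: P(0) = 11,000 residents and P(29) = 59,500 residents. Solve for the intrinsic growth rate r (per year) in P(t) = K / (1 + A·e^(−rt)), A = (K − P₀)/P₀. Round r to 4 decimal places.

r ≈ 0.0628 per year

A = (397000 − 11000)/11000 = 35.09091
59500 = 397000/(1 + 35.09091·e^(−r·29)) → e^(−29r) = (6.67227 − 1)/35.09091 = 0.161645
r = −ln(0.161645)/29 = 1.82235/29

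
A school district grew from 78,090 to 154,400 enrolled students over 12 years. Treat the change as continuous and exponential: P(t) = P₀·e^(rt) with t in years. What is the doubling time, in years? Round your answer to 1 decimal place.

doubling time ≈ 12.2 years

r = ln(154400/78090) / 12 = ln(1.97721) / 12 ≈ 0.056807 per year
doubling time = ln 2 / |r| = 0.69315 / 0.056807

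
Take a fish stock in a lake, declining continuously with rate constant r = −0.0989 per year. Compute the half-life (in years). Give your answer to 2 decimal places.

half-life = ln(2) / |r| = 0.69315 / 0.0989

half-life ≈ 7.01 years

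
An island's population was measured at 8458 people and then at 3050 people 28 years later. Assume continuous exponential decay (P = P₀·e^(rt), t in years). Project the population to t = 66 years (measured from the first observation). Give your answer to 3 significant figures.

≈ 764 people

r = ln(3050/8458) / 28 ≈ -0.036428 per year
P(66) = 8458 · e^(-0.036428·66) = 8458 · 0.09034 ≈ 764.06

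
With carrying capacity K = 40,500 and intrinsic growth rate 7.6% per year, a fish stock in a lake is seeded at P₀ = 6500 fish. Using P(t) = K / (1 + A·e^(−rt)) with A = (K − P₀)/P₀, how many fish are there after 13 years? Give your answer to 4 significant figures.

≈ 13,740 fish

A = (40500 − 6500)/6500 = 5.23077
P(13) = 40500 / (1 + 5.23077·e^(−0.076·13)) = 40500 / (1 + 5.23077·0.372321)
= 40500 / 2.94752 ≈ 13740.35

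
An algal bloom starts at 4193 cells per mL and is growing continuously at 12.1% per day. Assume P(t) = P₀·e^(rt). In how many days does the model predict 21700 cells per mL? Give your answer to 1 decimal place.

t ≈ 13.6 days

21700 = 4193 · e^(0.121·t)
t = ln(21700/4193) / 0.121 = ln(5.17529) / 0.121 = 1.6439 / 0.121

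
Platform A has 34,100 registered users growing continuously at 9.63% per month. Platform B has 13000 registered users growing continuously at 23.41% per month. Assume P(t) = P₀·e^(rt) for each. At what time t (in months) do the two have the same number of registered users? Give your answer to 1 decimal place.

t ≈ 7.0 months

34100·e^(0.0963t) = 13000·e^(0.2341t)
34100/13000 = e^((0.2341 − 0.0963)t) → ln(2.62308) = 0.1378·t
t = 0.96435 / 0.1378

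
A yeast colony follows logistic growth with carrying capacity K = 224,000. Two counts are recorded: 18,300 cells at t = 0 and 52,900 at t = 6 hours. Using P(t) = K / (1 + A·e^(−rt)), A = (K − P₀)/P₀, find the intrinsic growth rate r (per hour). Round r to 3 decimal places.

r ≈ 0.208 per hour

A = (224000 − 18300)/18300 = 11.24044
52900 = 224000/(1 + 11.24044·e^(−r·6)) → e^(−6r) = (4.2344 − 1)/11.24044 = 0.287747
r = −ln(0.287747)/6 = 1.24567/6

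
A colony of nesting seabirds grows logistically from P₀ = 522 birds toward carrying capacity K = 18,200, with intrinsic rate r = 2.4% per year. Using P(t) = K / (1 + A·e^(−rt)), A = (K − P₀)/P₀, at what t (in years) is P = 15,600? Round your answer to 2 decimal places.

A = (18200 − 522)/522 = 33.8659
15600 = 18200/(1 + 33.8659·e^(−0.024t)) → 1 + 33.8659·e^(−0.024t) = 1.16667
e^(−0.024t) = 0.004921 → t = ln(203.1954)/0.024 = 5.31417/0.024

t ≈ 221.42 years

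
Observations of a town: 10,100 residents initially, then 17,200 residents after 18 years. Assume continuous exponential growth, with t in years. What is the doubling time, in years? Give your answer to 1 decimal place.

r = ln(17200/10100) / 18 = ln(1.70297) / 18 ≈ 0.029576 per year
doubling time = ln 2 / |r| = 0.69315 / 0.029576

doubling time ≈ 23.4 years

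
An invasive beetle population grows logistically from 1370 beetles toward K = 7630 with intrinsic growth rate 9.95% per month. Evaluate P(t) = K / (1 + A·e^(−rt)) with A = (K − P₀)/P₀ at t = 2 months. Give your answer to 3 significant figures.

A = (7630 − 1370)/1370 = 4.56934
P(2) = 7630 / (1 + 4.56934·e^(−0.0995·2)) = 7630 / (1 + 4.56934·0.81955)
= 7630 / 4.7448 ≈ 1608.07

≈ 1,610 beetles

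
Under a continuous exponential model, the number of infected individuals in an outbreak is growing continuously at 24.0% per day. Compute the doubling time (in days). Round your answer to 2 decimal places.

doubling time = ln(2) / |r| = 0.69315 / 0.24

doubling time ≈ 2.89 days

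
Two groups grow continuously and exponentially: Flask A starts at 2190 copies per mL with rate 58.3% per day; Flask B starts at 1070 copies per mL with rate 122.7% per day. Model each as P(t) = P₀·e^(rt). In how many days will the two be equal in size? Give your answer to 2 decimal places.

t ≈ 1.11 days

2190·e^(0.583t) = 1070·e^(1.227t)
2190/1070 = e^((1.227 − 0.583)t) → ln(2.04673) = 0.644·t
t = 0.71624 / 0.644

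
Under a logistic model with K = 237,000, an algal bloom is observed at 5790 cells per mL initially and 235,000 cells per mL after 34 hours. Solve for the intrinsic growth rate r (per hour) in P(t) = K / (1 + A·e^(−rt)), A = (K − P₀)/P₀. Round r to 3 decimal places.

r ≈ 0.249 per hour

A = (237000 − 5790)/5790 = 39.93264
235000 = 237000/(1 + 39.93264·e^(−r·34)) → e^(−34r) = (1.00851 − 1)/39.93264 = 0.000213
r = −ln(0.000213)/34 = 8.45363/34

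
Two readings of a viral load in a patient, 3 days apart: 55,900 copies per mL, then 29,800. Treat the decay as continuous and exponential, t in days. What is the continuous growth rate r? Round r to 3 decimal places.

r ≈ -0.210 per day

29800 = 55900 · e^(r·3)
e^(3r) = 29800/55900 = 0.53309
r = ln(0.53309) / 3 = -0.62906 / 3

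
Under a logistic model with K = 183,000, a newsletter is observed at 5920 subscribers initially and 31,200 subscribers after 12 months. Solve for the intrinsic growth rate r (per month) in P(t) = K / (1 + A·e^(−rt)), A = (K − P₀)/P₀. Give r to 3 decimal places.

r ≈ 0.151 per month

A = (183000 − 5920)/5920 = 29.91216
31200 = 183000/(1 + 29.91216·e^(−r·12)) → e^(−12r) = (5.86538 − 1)/29.91216 = 0.162656
r = −ln(0.162656)/12 = 1.81612/12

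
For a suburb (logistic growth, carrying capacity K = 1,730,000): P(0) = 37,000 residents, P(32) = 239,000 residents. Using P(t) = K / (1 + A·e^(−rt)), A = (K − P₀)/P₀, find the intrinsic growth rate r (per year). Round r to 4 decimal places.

r ≈ 0.0623 per year

A = (1730000 − 37000)/37000 = 45.75676
239000 = 1730000/(1 + 45.75676·e^(−r·32)) → e^(−32r) = (7.23849 − 1)/45.75676 = 0.13634
r = −ln(0.13634)/32 = 1.9926/32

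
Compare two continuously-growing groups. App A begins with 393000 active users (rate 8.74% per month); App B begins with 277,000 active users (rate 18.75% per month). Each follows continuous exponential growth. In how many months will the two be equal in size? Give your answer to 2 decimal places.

t ≈ 3.49 months

393000·e^(0.0874t) = 277000·e^(0.1875t)
393000/277000 = e^((0.1875 − 0.0874)t) → ln(1.41877) = 0.1001·t
t = 0.34979 / 0.1001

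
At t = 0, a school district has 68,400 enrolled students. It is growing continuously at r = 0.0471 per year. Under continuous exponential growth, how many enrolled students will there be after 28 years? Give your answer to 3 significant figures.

≈ 256,000 enrolled students

P(28) = 68400 · e^(0.0471·28) = 68400 · e^(1.3188)
= 68400 · 3.73893 ≈ 255742.95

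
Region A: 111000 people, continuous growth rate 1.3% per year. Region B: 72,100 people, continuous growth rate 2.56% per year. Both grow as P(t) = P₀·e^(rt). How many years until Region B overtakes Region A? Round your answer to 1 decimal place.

111000·e^(0.013t) = 72100·e^(0.0256t)
111000/72100 = e^((0.0256 − 0.013)t) → ln(1.53953) = 0.0126·t
t = 0.43148 / 0.0126

t ≈ 34.2 years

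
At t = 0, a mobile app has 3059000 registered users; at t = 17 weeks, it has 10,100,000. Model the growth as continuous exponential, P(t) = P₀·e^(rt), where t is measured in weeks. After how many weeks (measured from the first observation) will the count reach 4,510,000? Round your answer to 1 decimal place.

t ≈ 5.5 weeks

r = ln(10100000/3059000) / 17 ≈ 0.070262 per week
t = ln(4510000/3059000) / r = 0.38821 / 0.070262 ≈ 5.525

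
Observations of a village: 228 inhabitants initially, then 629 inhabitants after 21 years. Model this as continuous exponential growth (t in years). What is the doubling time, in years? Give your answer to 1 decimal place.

r = ln(629/228) / 21 = ln(2.75877) / 21 ≈ 0.048323 per year
doubling time = ln 2 / |r| = 0.69315 / 0.048323

doubling time ≈ 14.3 years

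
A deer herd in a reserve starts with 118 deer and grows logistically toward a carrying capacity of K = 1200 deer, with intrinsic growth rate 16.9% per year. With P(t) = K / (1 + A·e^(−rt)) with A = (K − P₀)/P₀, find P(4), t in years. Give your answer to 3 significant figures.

≈ 212 deer

A = (1200 − 118)/118 = 9.16949
P(4) = 1200 / (1 + 9.16949·e^(−0.169·4)) = 1200 / (1 + 9.16949·0.508648)
= 1200 / 5.66404 ≈ 211.86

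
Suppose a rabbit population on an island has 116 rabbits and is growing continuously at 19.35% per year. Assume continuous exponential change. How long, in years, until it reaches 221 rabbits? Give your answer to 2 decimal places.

221 = 116 · e^(0.1935·t)
t = ln(221/116) / 0.1935 = ln(1.90517) / 0.1935 = 0.64457 / 0.1935

t ≈ 3.33 years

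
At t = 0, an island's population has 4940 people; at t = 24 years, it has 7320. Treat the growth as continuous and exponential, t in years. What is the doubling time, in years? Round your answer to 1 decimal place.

doubling time ≈ 42.3 years

r = ln(7320/4940) / 24 = ln(1.48178) / 24 ≈ 0.016385 per year
doubling time = ln 2 / |r| = 0.69315 / 0.016385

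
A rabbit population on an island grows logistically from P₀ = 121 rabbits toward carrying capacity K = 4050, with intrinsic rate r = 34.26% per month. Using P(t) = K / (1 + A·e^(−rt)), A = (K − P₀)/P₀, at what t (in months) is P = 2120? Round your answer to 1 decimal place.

A = (4050 − 121)/121 = 32.47107
2120 = 4050/(1 + 32.47107·e^(−0.3426t)) → 1 + 32.47107·e^(−0.3426t) = 1.91038
e^(−0.3426t) = 0.028037 → t = ln(35.66771)/0.3426 = 3.57425/0.3426

t ≈ 10.4 months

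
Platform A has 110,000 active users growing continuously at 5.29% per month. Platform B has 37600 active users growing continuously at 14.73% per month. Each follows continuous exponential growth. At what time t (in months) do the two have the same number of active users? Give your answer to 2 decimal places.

110000·e^(0.0529t) = 37600·e^(0.1473t)
110000/37600 = e^((0.1473 − 0.0529)t) → ln(2.92553) = 0.0944·t
t = 1.07348 / 0.0944

t ≈ 11.37 months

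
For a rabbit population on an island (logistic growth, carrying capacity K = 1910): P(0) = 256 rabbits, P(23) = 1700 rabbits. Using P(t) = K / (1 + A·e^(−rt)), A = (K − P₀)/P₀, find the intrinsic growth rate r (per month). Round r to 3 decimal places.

A = (1910 − 256)/256 = 6.46094
1700 = 1910/(1 + 6.46094·e^(−r·23)) → e^(−23r) = (1.12353 − 1)/6.46094 = 0.019119
r = −ln(0.019119)/23 = 3.95705/23

r ≈ 0.172 per month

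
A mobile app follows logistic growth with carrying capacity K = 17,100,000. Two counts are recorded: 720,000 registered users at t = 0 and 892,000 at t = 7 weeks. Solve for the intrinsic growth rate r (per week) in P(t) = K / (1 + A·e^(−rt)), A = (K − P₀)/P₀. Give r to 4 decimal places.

r ≈ 0.0321 per week

A = (17100000 − 720000)/720000 = 22.75
892000 = 17100000/(1 + 22.75·e^(−r·7)) → e^(−7r) = (19.1704 − 1)/22.75 = 0.798699
r = −ln(0.798699)/7 = 0.22477/7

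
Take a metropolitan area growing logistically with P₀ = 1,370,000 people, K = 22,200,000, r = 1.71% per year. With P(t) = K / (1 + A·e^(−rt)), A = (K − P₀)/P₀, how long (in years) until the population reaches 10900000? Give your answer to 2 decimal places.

t ≈ 157.05 years

A = (22200000 − 1370000)/1370000 = 15.20438
10900000 = 22200000/(1 + 15.20438·e^(−0.0171t)) → 1 + 15.20438·e^(−0.0171t) = 2.0367
e^(−0.0171t) = 0.068184 → t = ln(14.66617)/0.0171 = 2.68554/0.0171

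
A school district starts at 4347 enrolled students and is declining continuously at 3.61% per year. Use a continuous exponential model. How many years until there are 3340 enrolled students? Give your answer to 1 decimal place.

3340 = 4347 · e^(-0.0361·t)
t = ln(3340/4347) / -0.0361 = ln(0.76835) / -0.0361 = -0.26352 / -0.0361

t ≈ 7.3 years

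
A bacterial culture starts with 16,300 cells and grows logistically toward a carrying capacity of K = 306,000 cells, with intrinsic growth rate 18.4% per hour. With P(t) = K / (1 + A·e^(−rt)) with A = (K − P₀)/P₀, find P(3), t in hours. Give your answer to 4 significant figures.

A = (306000 − 16300)/16300 = 17.77301
P(3) = 306000 / (1 + 17.77301·e^(−0.184·3)) = 306000 / (1 + 17.77301·0.575797)
= 306000 / 11.23364 ≈ 27239.6

≈ 27,240 cells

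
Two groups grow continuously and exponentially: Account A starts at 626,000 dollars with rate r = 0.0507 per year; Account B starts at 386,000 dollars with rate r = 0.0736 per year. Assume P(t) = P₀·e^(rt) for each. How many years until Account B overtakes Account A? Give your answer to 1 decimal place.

t ≈ 21.1 years

626000·e^(0.0507t) = 386000·e^(0.0736t)
626000/386000 = e^((0.0736 − 0.0507)t) → ln(1.62176) = 0.0229·t
t = 0.48351 / 0.0229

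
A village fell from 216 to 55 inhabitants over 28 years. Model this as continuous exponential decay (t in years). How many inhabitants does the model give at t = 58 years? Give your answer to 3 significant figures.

r = ln(55/216) / 28 ≈ -0.048855 per year
P(58) = 216 · e^(-0.048855·58) = 216 · 0.0588 ≈ 12.7

≈ 12.7 inhabitants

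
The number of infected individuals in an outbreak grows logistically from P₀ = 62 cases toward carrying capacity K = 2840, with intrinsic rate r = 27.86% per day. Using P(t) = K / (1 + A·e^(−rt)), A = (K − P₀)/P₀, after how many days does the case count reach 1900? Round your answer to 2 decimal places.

t ≈ 16.17 days

A = (2840 − 62)/62 = 44.80645
1900 = 2840/(1 + 44.80645·e^(−0.2786t)) → 1 + 44.80645·e^(−0.2786t) = 1.49474
e^(−0.2786t) = 0.011042 → t = ln(90.56623)/0.2786 = 4.50608/0.2786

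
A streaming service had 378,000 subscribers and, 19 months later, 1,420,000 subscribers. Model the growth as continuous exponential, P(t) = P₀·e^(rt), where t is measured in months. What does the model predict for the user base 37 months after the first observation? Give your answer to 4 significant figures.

≈ 4,975,000 subscribers

r = ln(1420000/378000) / 19 ≈ 0.069659 per month
P(37) = 378000 · e^(0.069659·37) = 378000 · 13.16257 ≈ 4975450.84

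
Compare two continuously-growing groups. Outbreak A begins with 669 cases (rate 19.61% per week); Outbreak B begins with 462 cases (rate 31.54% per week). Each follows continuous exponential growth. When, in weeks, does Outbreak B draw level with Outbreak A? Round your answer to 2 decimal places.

t ≈ 3.10 weeks

669·e^(0.1961t) = 462·e^(0.3154t)
669/462 = e^((0.3154 − 0.1961)t) → ln(1.44805) = 0.1193·t
t = 0.37022 / 0.1193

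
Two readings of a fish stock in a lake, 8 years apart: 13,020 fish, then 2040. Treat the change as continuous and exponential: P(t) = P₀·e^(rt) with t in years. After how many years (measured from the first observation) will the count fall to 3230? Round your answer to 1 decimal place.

r = ln(2040/13020) / 8 ≈ -0.231692 per year
t = ln(3230/13020) / r = -1.394 / -0.231692 ≈ 6.017

t ≈ 6.0 years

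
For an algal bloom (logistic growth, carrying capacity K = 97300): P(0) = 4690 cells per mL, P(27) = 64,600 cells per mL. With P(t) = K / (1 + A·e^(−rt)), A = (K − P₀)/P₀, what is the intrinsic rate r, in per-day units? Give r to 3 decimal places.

r ≈ 0.136 per day

A = (97300 − 4690)/4690 = 19.74627
64600 = 97300/(1 + 19.74627·e^(−r·27)) → e^(−27r) = (1.50619 − 1)/19.74627 = 0.025635
r = −ln(0.025635)/27 = 3.6638/27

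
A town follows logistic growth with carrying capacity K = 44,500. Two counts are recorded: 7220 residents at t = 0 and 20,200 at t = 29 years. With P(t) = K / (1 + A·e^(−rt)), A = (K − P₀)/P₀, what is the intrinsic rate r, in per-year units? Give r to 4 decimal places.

A = (44500 − 7220)/7220 = 5.16343
20200 = 44500/(1 + 5.16343·e^(−r·29)) → e^(−29r) = (2.20297 − 1)/5.16343 = 0.232979
r = −ln(0.232979)/29 = 1.45681/29

r ≈ 0.0502 per year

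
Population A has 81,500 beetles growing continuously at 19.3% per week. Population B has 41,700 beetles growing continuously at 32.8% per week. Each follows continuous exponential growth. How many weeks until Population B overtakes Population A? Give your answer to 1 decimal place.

81500·e^(0.193t) = 41700·e^(0.328t)
81500/41700 = e^((0.328 − 0.193)t) → ln(1.95444) = 0.135·t
t = 0.6701 / 0.135

t ≈ 5.0 weeks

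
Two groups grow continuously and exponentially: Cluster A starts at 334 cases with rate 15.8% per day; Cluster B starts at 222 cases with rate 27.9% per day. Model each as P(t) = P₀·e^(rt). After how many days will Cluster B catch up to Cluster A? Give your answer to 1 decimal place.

334·e^(0.158t) = 222·e^(0.279t)
334/222 = e^((0.279 − 0.158)t) → ln(1.5045) = 0.121·t
t = 0.40846 / 0.121

t ≈ 3.4 days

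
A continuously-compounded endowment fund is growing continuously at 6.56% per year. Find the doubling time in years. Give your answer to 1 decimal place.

doubling time = ln(2) / |r| = 0.69315 / 0.0656

doubling time ≈ 10.6 years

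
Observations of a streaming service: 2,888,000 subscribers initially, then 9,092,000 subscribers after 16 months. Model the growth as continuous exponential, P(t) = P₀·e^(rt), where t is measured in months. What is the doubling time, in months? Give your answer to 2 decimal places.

r = ln(9092000/2888000) / 16 = ln(3.1482) / 16 ≈ 0.071677 per month
doubling time = ln 2 / |r| = 0.69315 / 0.071677

doubling time ≈ 9.67 months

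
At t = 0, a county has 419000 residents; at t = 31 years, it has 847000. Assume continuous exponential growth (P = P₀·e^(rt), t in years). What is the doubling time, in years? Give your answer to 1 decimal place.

r = ln(847000/419000) / 31 = ln(2.02148) / 31 ≈ 0.022704 per year
doubling time = ln 2 / |r| = 0.69315 / 0.022704

doubling time ≈ 30.5 years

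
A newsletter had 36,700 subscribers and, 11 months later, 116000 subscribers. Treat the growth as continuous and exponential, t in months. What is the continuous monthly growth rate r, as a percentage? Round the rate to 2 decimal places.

r ≈ 10.46% per month

116000 = 36700 · e^(r·11)
e^(11r) = 116000/36700 = 3.16076
r = ln(3.16076) / 11 = 1.15081 / 11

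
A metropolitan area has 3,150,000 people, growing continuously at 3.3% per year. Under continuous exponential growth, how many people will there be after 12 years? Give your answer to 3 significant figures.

P(12) = 3150000 · e^(0.033·12) = 3150000 · e^(0.396)
= 3150000 · 1.48587 ≈ 4680488.35

≈ 4,680,000 people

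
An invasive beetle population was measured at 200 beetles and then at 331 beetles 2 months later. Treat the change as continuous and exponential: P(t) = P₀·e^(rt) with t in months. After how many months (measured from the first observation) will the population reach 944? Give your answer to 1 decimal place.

t ≈ 6.2 months

r = ln(331/200) / 2 ≈ 0.251901 per month
t = ln(944/200) / r = 1.55181 / 0.251901 ≈ 6.16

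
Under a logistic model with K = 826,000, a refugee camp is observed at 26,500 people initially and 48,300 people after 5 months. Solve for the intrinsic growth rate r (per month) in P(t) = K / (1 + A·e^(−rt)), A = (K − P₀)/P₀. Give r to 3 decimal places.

A = (826000 − 26500)/26500 = 30.16981
48300 = 826000/(1 + 30.16981·e^(−r·5)) → e^(−5r) = (17.10145 − 1)/30.16981 = 0.533694
r = −ln(0.533694)/5 = 0.62793/5

r ≈ 0.126 per month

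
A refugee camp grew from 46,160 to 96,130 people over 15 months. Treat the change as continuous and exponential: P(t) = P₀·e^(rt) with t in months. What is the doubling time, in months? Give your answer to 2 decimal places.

doubling time ≈ 14.17 months

r = ln(96130/46160) / 15 = ln(2.08254) / 15 ≈ 0.048906 per month
doubling time = ln 2 / |r| = 0.69315 / 0.048906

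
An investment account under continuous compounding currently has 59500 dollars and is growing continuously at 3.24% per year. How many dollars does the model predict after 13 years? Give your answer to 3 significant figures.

P(13) = 59500 · e^(0.0324·13) = 59500 · e^(0.4212)
= 59500 · 1.52379 ≈ 90665.45

≈ 90,700 dollars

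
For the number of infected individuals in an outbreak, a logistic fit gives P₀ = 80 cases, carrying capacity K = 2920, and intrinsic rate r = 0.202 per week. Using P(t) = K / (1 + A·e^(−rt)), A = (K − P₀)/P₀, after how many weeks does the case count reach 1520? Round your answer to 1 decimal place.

A = (2920 − 80)/80 = 35.5
1520 = 2920/(1 + 35.5·e^(−0.202t)) → 1 + 35.5·e^(−0.202t) = 1.92105
e^(−0.202t) = 0.025945 → t = ln(38.54286)/0.202 = 3.65177/0.202

t ≈ 18.1 weeks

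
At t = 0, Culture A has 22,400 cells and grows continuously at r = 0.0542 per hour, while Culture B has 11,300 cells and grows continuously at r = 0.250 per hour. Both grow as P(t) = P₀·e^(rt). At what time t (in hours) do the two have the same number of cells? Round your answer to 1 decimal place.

t ≈ 3.5 hours

22400·e^(0.0542t) = 11300·e^(0.25t)
22400/11300 = e^((0.25 − 0.0542)t) → ln(1.9823) = 0.1958·t
t = 0.68426 / 0.1958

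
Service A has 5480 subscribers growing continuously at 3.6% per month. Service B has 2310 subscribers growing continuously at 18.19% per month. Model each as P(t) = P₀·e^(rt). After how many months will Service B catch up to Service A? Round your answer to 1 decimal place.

t ≈ 5.9 months

5480·e^(0.036t) = 2310·e^(0.1819t)
5480/2310 = e^((0.1819 − 0.036)t) → ln(2.37229) = 0.1459·t
t = 0.86386 / 0.1459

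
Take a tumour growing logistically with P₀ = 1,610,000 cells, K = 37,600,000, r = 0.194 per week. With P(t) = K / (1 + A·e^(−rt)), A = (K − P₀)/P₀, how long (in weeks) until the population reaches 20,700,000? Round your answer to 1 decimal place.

A = (37600000 − 1610000)/1610000 = 22.35404
20700000 = 37600000/(1 + 22.35404·e^(−0.194t)) → 1 + 22.35404·e^(−0.194t) = 1.81643
e^(−0.194t) = 0.036522 → t = ln(27.38039)/0.194 = 3.30983/0.194

t ≈ 17.1 weeks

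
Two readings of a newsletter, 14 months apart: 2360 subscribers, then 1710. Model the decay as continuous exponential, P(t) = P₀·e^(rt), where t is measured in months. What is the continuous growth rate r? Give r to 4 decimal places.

1710 = 2360 · e^(r·14)
e^(14r) = 1710/2360 = 0.72458
r = ln(0.72458) / 14 = -0.32217 / 14

r ≈ -0.0230 per month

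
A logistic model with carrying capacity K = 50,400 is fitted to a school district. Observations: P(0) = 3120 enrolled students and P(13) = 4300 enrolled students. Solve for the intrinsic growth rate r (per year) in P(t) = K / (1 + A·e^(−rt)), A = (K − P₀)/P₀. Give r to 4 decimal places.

A = (50400 − 3120)/3120 = 15.15385
4300 = 50400/(1 + 15.15385·e^(−r·13)) → e^(−13r) = (11.72093 − 1)/15.15385 = 0.707473
r = −ln(0.707473)/13 = 0.34606/13

r ≈ 0.0266 per year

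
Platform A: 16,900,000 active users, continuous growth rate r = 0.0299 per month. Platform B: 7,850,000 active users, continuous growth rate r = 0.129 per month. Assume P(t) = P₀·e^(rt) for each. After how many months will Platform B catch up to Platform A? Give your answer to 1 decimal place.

t ≈ 7.7 months

16900000·e^(0.0299t) = 7850000·e^(0.129t)
16900000/7850000 = e^((0.129 − 0.0299)t) → ln(2.15287) = 0.0991·t
t = 0.7668 / 0.0991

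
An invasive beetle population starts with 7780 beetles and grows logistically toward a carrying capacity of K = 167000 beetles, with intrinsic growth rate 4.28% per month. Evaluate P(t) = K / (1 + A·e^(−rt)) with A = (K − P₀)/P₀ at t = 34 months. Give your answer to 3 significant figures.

≈ 28,900 beetles

A = (167000 − 7780)/7780 = 20.4653
P(34) = 167000 / (1 + 20.4653·e^(−0.0428·34)) = 167000 / (1 + 20.4653·0.233354)
= 167000 / 5.77565 ≈ 28914.48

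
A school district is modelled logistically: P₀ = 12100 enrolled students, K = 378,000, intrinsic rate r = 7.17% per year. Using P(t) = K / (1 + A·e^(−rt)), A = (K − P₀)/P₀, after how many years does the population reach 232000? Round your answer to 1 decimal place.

t ≈ 54.0 years

A = (378000 − 12100)/12100 = 30.23967
232000 = 378000/(1 + 30.23967·e^(−0.0717t)) → 1 + 30.23967·e^(−0.0717t) = 1.62931
e^(−0.0717t) = 0.020811 → t = ln(48.05208)/0.0717 = 3.87229/0.0717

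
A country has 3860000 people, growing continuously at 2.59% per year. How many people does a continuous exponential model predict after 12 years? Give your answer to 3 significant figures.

P(12) = 3860000 · e^(0.0259·12) = 3860000 · e^(0.3108)
= 3860000 · 1.36452 ≈ 5267032.88

≈ 5,270,000 people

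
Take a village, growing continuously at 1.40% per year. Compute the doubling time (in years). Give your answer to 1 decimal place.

doubling time ≈ 49.5 years

doubling time = ln(2) / |r| = 0.69315 / 0.014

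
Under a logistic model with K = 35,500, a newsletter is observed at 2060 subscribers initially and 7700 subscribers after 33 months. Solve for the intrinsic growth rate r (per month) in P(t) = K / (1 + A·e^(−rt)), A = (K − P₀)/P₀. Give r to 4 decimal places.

A = (35500 − 2060)/2060 = 16.23301
7700 = 35500/(1 + 16.23301·e^(−r·33)) → e^(−33r) = (4.61039 − 1)/16.23301 = 0.22241
r = −ln(0.22241)/33 = 1.50323/33

r ≈ 0.0456 per month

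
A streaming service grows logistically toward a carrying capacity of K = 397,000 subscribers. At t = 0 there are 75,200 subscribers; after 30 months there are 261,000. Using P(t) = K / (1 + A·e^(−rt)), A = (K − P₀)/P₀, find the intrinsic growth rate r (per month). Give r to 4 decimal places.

r ≈ 0.0702 per month

A = (397000 − 75200)/75200 = 4.27926
261000 = 397000/(1 + 4.27926·e^(−r·30)) → e^(−30r) = (1.52107 − 1)/4.27926 = 0.121767
r = −ln(0.121767)/30 = 2.10564/30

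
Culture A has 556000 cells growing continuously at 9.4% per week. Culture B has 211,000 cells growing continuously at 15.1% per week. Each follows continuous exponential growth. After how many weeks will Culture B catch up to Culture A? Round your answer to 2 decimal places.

556000·e^(0.094t) = 211000·e^(0.151t)
556000/211000 = e^((0.151 − 0.094)t) → ln(2.63507) = 0.057·t
t = 0.96891 / 0.057

t ≈ 17.00 weeks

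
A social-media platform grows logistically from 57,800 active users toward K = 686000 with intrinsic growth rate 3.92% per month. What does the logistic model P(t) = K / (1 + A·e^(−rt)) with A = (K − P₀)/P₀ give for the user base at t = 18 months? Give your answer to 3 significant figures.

A = (686000 − 57800)/57800 = 10.86851
P(18) = 686000 / (1 + 10.86851·e^(−0.0392·18)) = 686000 / (1 + 10.86851·0.493812)
= 686000 / 6.367 ≈ 107742.98

≈ 108,000 active users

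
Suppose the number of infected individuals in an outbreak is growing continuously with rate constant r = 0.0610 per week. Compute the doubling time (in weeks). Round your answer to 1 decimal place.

doubling time = ln(2) / |r| = 0.69315 / 0.061

doubling time ≈ 11.4 weeks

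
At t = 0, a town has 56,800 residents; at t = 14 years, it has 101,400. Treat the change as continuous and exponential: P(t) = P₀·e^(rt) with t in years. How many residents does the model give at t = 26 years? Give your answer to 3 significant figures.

r = ln(101400/56800) / 14 ≈ 0.041395 per year
P(26) = 56800 · e^(0.041395·26) = 56800 · 2.93375 ≈ 166637.18

≈ 167,000 residents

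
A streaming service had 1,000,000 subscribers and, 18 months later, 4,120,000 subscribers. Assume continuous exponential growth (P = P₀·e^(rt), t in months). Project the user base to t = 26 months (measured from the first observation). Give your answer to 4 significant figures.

r = ln(4120000/1000000) / 18 ≈ 0.078659 per month
P(26) = 1000000 · e^(0.078659·26) = 1000000 · 7.7301 ≈ 7730095.65

≈ 7,730,000 subscribers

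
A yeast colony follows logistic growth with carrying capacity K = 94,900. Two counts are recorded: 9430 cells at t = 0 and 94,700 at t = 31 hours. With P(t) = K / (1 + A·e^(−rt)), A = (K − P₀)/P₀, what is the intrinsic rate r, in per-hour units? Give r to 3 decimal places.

r ≈ 0.270 per hour

A = (94900 − 9430)/9430 = 9.06363
94700 = 94900/(1 + 9.06363·e^(−r·31)) → e^(−31r) = (1.00211 − 1)/9.06363 = 0.000233
r = −ln(0.000233)/31 = 8.36442/31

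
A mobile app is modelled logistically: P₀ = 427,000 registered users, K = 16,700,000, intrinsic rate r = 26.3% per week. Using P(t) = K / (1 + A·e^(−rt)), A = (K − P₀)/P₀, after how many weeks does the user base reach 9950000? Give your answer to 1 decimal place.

A = (16700000 − 427000)/427000 = 38.11007
9950000 = 16700000/(1 + 38.11007·e^(−0.263t)) → 1 + 38.11007·e^(−0.263t) = 1.67839
e^(−0.263t) = 0.017801 → t = ln(56.17707)/0.263 = 4.02851/0.263

t ≈ 15.3 weeks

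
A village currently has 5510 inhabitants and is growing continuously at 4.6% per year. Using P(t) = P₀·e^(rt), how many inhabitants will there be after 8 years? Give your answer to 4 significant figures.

P(8) = 5510 · e^(0.046·8) = 5510 · e^(0.368)
= 5510 · 1.44484 ≈ 7961.08

≈ 7,961 inhabitants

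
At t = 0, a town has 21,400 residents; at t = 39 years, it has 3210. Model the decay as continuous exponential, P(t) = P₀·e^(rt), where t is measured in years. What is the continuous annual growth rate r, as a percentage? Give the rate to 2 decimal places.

r ≈ -4.86% per year

3210 = 21400 · e^(r·39)
e^(39r) = 3210/21400 = 0.15
r = ln(0.15) / 39 = -1.89712 / 39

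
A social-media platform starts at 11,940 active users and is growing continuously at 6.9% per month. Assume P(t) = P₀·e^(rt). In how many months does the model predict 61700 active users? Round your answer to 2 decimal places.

61700 = 11940 · e^(0.069·t)
t = ln(61700/11940) / 0.069 = ln(5.1675) / 0.069 = 1.64239 / 0.069

t ≈ 23.80 months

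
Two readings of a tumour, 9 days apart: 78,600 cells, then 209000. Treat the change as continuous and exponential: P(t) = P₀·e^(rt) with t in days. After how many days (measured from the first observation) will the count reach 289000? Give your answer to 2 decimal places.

r = ln(209000/78600) / 9 ≈ 0.108663 per day
t = ln(289000/78600) / r = 1.30205 / 0.108663 ≈ 11.983

t ≈ 11.98 days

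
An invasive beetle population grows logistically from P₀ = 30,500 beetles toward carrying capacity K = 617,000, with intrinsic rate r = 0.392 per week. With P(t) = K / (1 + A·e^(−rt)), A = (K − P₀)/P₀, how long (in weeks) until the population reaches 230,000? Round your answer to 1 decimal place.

t ≈ 6.2 weeks

A = (617000 − 30500)/30500 = 19.22951
230000 = 617000/(1 + 19.22951·e^(−0.392t)) → 1 + 19.22951·e^(−0.392t) = 2.68261
e^(−0.392t) = 0.087501 → t = ln(11.42839)/0.392 = 2.4361/0.392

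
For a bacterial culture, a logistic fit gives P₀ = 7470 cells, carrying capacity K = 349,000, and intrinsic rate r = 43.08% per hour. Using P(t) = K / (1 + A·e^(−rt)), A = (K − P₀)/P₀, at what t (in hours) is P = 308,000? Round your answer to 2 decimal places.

t ≈ 13.55 hours

A = (349000 − 7470)/7470 = 45.72021
308000 = 349000/(1 + 45.72021·e^(−0.4308t)) → 1 + 45.72021·e^(−0.4308t) = 1.13312
e^(−0.4308t) = 0.002912 → t = ln(343.45917)/0.4308 = 5.83907/0.4308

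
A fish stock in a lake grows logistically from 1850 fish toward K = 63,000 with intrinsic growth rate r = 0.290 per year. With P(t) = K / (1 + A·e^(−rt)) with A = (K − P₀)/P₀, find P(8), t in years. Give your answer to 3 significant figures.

≈ 14,800 fish

A = (63000 − 1850)/1850 = 33.05405
P(8) = 63000 / (1 + 33.05405·e^(−0.29·8)) = 63000 / (1 + 33.05405·0.098274)
= 63000 / 4.24834 ≈ 14829.32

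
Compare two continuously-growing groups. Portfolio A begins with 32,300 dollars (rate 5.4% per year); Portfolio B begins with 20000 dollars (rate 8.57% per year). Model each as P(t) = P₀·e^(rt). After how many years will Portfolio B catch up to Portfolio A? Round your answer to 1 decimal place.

t ≈ 15.1 years

32300·e^(0.054t) = 20000·e^(0.0857t)
32300/20000 = e^((0.0857 − 0.054)t) → ln(1.615) = 0.0317·t
t = 0.47933 / 0.0317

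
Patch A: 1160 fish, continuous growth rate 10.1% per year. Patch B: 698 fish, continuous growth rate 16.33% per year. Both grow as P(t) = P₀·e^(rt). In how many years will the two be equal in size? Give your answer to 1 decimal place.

1160·e^(0.101t) = 698·e^(0.1633t)
1160/698 = e^((0.1633 − 0.101)t) → ln(1.66189) = 0.0623·t
t = 0.50796 / 0.0623

t ≈ 8.2 years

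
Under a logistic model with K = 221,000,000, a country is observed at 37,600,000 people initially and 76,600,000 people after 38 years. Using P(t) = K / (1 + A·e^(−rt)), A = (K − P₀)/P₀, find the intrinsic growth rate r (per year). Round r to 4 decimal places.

r ≈ 0.0250 per year

A = (221000000 − 37600000)/37600000 = 4.87766
76600000 = 221000000/(1 + 4.87766·e^(−r·38)) → e^(−38r) = (2.88512 − 1)/4.87766 = 0.38648
r = −ln(0.38648)/38 = 0.95068/38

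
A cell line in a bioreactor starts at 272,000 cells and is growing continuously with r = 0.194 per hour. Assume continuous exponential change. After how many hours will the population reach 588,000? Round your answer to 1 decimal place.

t ≈ 4.0 hours

588000 = 272000 · e^(0.194·t)
t = ln(588000/272000) / 0.194 = ln(2.16176) / 0.194 = 0.77092 / 0.194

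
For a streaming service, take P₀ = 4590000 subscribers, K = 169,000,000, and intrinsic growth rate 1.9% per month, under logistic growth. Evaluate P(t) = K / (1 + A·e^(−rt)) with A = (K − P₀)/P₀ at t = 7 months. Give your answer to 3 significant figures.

≈ 5,220,000 subscribers

A = (169000000 − 4590000)/4590000 = 35.81917
P(7) = 169000000 / (1 + 35.81917·e^(−0.019·7)) = 169000000 / (1 + 35.81917·0.875465)
= 169000000 / 32.35843 ≈ 5222749.52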